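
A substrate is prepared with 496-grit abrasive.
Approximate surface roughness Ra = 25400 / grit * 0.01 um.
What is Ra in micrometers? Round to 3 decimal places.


Ra = 25400 / 496 * 0.01 = 0.512 um

0.512


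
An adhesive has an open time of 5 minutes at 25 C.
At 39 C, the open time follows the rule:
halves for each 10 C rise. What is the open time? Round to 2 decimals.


Factor = 2^((39-25)/10) = 2.6390
Open time = 5 / 2.6390 = 1.89 min

1.89


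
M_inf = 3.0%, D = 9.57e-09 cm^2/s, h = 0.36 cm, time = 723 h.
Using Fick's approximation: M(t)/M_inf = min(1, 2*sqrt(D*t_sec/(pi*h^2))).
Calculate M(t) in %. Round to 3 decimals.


t = 2602800 s
ratio = min(1, 2*sqrt(9.57e-09*2602800/(pi*0.1296)))
= 0.494685
M(t) = 3.0 * 0.494685 = 1.484%

1.484


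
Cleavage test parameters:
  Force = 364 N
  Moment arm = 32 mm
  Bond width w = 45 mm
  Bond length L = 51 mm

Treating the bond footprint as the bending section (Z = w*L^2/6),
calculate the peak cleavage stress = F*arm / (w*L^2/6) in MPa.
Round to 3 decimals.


M = 364 * 32 = 11648 N*mm
Z = 45 * 51^2 / 6 = 117045 / 6 mm^3
sigma = M / Z = 6 * 11648 / 117045 = 69888 / 117045
= 0.597 MPa

0.597


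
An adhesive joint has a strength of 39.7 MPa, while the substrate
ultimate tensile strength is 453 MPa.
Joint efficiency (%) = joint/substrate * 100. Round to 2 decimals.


Efficiency = 39.7 / 453 * 100
= 8.76%

8.76


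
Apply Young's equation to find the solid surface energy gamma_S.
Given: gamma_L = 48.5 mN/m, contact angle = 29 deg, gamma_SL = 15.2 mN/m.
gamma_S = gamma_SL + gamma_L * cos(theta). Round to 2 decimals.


theta_rad = 29 * pi/180 = 0.506145
gamma_S = 15.2 + 48.5 * cos(0.506145)
= 57.62 mN/m

57.62


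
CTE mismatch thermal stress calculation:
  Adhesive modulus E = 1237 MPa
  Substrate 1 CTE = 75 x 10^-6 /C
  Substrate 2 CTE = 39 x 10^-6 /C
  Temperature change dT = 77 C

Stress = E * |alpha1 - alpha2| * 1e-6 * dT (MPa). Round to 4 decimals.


delta_alpha = |75 - 39| = 36 x 10^-6/C
Stress = 1237 * 36e-6 * 77
= 3.4290 MPa

3.4290


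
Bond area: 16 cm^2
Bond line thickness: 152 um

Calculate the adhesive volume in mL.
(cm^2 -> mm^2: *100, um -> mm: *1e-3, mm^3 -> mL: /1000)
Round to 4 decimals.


V = 16*100 * 152*1e-3 / 1000
= 0.2432 mL

0.2432


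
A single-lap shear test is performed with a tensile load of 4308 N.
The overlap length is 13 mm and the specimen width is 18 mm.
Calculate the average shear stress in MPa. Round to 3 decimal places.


Shear stress = F / (overlap * width)
= 4308 / (13 * 18)
= 4308 / 234
= 18.410 MPa

18.410


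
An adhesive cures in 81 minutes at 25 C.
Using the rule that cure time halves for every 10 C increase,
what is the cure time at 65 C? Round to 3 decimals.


Factor = 2^((65 - 25) / 10) = 16.0000
Cure time = 81 / 16.0000
= 5.063 minutes

5.063


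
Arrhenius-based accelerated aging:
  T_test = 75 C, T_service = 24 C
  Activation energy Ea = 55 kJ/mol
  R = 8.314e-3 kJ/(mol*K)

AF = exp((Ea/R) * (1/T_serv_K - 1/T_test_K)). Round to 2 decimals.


T_test_K = 348.15, T_serv_K = 297.15
AF = exp((55/8.314e-3) * (1/297.15 - 1/348.15))
= 26.08

26.08


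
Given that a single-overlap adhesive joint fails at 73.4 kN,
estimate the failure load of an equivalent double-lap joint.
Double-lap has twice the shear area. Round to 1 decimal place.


Double-lap factor = 2
Expected load = 73.4 * 2 = 146.8 kN

146.8


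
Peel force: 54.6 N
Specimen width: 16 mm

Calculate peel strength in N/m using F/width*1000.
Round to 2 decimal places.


Peel strength = 54.6 / 16 * 1000 = 3412.50 N/m

3412.50


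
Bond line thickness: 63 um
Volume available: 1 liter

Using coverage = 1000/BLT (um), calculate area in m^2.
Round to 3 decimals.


1 L = 1e6 mm^3, thickness = 63 um = 0.063 mm
Area = 1e6 / 0.063 mm^2 = (1e6 / 0.063) / 1e6 m^2 = 1000 / 63 m^2
= 15.873 m^2

15.873


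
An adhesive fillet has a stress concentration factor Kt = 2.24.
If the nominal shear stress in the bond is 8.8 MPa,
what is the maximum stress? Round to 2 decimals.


Max stress = 8.8 * 2.24 = 19.71 MPa

19.71


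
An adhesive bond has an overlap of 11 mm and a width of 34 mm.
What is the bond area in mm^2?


Bond area = overlap * width
= 11 * 34
= 374 mm^2

374


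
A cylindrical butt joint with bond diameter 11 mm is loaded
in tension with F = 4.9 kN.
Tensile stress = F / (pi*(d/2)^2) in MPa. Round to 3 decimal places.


Area = pi * (11/2)^2 = 95.0332 mm^2
Stress = 4.9*1000 / 95.0332
= 51.561 MPa

51.561


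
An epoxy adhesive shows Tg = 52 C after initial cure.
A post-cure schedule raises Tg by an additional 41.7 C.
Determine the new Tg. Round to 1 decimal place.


New Tg = 52 + 41.7
= 93.7 C

93.7


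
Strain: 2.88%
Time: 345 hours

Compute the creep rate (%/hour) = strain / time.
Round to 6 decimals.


Creep rate = 2.88 / 345
= 0.008348 %/h

0.008348


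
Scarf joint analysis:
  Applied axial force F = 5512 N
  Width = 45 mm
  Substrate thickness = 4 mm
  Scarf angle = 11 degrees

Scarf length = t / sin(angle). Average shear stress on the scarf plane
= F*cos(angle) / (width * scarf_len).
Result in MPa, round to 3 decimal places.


Scarf length = 4 / sin(11 deg) = 20.9634 mm
cos(11 deg) = 0.981627
Shear = 5512 * 0.981627 / (45 * 20.9634)
= 5.736 MPa

5.736


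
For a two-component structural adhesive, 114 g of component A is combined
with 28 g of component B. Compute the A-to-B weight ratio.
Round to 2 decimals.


Weight ratio A:B = 114 / 28
= 4.07

4.07


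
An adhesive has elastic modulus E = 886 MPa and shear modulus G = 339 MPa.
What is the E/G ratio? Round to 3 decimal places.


E/G = 886 / 339 = 2.614

2.614


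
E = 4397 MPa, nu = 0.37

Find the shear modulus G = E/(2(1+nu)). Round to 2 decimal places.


G = 4397 / (2 * 1.37)
= 1604.74 MPa

1604.74


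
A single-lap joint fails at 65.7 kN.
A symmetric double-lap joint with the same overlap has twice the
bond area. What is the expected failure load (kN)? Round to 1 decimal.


Double-lap load = 2 * 65.7 = 131.4 kN

131.4


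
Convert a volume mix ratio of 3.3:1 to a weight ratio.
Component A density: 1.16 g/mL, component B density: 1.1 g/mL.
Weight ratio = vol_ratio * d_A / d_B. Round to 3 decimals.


= 3.3 * 1.16 / 1.1 = 3.480

3.480


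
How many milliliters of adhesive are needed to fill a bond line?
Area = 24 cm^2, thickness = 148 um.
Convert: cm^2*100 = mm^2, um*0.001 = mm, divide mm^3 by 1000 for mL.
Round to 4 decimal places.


= (24 * 100) * (148 * 0.001) / 1000
= 0.3552 mL

0.3552


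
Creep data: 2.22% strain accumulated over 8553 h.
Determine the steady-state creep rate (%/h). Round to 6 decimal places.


Rate = 2.22 / 8553 = 0.000260 %/h

0.000260


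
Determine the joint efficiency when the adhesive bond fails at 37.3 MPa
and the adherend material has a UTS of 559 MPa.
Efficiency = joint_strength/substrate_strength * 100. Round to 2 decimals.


Joint efficiency = 37.3 / 559 * 100
= 6.67%

6.67


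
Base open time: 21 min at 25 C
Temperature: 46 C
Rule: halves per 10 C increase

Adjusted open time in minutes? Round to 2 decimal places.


Acceleration = 2^((46-25)/10) = 4.2871
Open time = 21 / 4.2871 = 4.90 min

4.90


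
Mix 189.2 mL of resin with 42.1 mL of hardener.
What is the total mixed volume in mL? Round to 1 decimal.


Total = 189.2 + 42.1 = 231.3 mL

231.3


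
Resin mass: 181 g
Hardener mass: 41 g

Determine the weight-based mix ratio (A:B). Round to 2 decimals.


Ratio = 181 / 41 = 4.41

4.41


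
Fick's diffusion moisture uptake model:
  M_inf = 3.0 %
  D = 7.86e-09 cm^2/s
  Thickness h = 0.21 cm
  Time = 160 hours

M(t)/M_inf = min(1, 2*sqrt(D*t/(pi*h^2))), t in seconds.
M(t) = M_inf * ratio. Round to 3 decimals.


t_sec = 160 * 3600 = 576000
ratio = 2*sqrt(7.86e-09*576000/(pi*0.21^2))
= min(1, 0.361542)
= 0.361542
M(t) = 3.0 * 0.361542 = 1.085 %

1.085


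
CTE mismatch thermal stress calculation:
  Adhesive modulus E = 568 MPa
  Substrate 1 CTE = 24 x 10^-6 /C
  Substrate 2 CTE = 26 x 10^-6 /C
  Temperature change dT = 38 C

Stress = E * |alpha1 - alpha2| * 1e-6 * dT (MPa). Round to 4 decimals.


delta_alpha = |24 - 26| = 2 x 10^-6/C
Stress = 568 * 2e-6 * 38
= 0.0432 MPa

0.0432


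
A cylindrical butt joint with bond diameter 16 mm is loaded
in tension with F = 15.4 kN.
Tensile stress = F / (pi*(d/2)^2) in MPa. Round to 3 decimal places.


Area = pi * (16/2)^2 = 201.0619 mm^2
Stress = 15.4*1000 / 201.0619
= 76.593 MPa

76.593


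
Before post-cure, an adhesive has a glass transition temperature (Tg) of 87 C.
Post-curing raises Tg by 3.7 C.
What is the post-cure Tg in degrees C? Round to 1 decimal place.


Tg_post = Tg_base + delta_Tg
= 87 + 3.7
= 90.7 C

90.7


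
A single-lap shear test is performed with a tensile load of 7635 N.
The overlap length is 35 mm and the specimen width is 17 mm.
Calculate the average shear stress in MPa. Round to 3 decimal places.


Shear stress = F / (overlap * width)
= 7635 / (35 * 17)
= 7635 / 595
= 12.832 MPa

12.832


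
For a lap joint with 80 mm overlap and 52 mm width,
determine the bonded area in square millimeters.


Area = 80 * 52 = 4160 mm^2

4160


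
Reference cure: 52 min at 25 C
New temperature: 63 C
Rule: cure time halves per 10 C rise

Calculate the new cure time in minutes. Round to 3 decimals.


factor = 2^((63-25)/10) = 13.9288
t_new = 52 / 13.9288 = 3.733 min

3.733


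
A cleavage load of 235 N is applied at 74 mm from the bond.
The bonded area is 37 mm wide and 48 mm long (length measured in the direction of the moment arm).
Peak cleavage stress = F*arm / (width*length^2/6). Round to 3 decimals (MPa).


Moment = 235 * 74 = 17390 N*mm
Section modulus = 37 * 2304 / 6 = 85248 / 6 mm^3
Stress = 17390 / (85248 / 6) = 104340 / 85248
= 1.224 MPa

1.224


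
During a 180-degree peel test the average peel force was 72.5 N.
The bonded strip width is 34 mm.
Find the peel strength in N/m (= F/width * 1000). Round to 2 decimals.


Peel strength = F/width * 1000
= 72.5 / 34 * 1000
= 2132.35 N/m

2132.35


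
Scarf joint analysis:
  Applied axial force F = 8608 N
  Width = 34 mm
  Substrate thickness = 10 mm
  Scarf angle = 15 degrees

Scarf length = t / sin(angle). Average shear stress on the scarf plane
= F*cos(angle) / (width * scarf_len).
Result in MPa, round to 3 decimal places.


Scarf length = 10 / sin(15 deg) = 38.6370 mm
cos(15 deg) = 0.965926
Shear = 8608 * 0.965926 / (34 * 38.6370)
= 6.329 MPa

6.329


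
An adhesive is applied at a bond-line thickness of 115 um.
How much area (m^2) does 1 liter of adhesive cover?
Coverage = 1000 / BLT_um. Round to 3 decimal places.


Coverage = 1000 / 115 = 8.696 m^2

8.696


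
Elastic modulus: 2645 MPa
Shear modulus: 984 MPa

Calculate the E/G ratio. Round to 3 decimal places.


E / G = 2645 / 984 = 2.688

2.688


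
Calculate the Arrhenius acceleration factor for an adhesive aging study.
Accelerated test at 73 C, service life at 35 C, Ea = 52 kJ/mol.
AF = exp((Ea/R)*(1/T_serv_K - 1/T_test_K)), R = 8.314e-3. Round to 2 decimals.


T_test = 346.15 K, T_serv = 308.15 K
Ea/R = 52 / 0.008314 = 6254.51
AF = exp(6254.51 * (1/308.15 - 1/346.15))
= 9.28

9.28


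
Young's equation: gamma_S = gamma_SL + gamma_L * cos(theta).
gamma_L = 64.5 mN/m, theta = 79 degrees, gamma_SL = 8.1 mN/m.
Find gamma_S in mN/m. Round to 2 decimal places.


cos(79 deg) = 0.190809
gamma_S = 8.1 + 64.5 * 0.190809
= 20.41 mN/m

20.41


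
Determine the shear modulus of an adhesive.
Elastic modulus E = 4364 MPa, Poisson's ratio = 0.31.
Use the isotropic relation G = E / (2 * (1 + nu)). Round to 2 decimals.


G = 4364 / (2*(1+0.31)) = 4364 / 2.62
= 1665.65 MPa

1665.65


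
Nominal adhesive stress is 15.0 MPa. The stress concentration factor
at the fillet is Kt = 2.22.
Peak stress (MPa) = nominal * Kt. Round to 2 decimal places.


Peak = 15.0 * 2.22 = 33.30 MPa

33.30


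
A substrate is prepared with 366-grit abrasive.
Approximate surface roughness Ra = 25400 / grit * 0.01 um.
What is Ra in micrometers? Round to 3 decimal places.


Ra = 25400 / 366 * 0.01 = 0.694 um

0.694


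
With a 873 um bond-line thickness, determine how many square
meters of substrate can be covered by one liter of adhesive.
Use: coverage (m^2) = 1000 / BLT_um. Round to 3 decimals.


Coverage = 1000 / 873 = 1.145 m^2

1.145


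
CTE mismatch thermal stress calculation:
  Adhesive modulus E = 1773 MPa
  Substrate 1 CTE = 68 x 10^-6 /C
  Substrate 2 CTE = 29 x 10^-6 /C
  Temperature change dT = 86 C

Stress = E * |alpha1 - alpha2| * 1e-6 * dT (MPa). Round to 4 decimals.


delta_alpha = |68 - 29| = 39 x 10^-6/C
Stress = 1773 * 39e-6 * 86
= 5.9466 MPa

5.9466


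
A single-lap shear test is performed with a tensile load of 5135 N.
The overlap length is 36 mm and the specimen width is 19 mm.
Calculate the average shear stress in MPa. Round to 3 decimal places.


Shear stress = F / (overlap * width)
= 5135 / (36 * 19)
= 5135 / 684
= 7.507 MPa

7.507


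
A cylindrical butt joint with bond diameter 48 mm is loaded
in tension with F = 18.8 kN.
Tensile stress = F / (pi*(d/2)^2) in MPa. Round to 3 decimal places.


Area = pi * (48/2)^2 = 1809.5574 mm^2
Stress = 18.8*1000 / 1809.5574
= 10.389 MPa

10.389


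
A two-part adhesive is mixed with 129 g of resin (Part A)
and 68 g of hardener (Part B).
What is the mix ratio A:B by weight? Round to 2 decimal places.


Mix ratio = mass_A / mass_B
= 129 / 68
= 1.90

1.90


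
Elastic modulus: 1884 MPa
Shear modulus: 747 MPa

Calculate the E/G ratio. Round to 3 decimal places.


E / G = 1884 / 747 = 2.522

2.522


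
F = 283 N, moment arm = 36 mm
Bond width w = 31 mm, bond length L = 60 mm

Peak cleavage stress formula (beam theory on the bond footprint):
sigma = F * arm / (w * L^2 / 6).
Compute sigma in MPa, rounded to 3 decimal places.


sigma = (283 * 36) / (31 * 3600 / 6)
= 10188 * 6 / 111600
= 61128 / 111600
= 0.548 MPa

0.548


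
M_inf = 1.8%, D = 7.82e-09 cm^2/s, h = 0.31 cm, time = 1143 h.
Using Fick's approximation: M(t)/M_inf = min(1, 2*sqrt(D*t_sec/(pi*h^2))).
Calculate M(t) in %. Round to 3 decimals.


t = 4114800 s
ratio = min(1, 2*sqrt(7.82e-09*4114800/(pi*0.0961)))
= 0.652937
M(t) = 1.8 * 0.652937 = 1.175%

1.175


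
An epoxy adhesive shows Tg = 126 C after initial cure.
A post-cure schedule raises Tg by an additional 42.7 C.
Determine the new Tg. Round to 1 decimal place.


New Tg = 126 + 42.7
= 168.7 C

168.7


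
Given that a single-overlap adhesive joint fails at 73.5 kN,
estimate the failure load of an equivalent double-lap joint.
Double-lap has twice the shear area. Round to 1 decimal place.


Double-lap factor = 2
Expected load = 73.5 * 2 = 147.0 kN

147.0


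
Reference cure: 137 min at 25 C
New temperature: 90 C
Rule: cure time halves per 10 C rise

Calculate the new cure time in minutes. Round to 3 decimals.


factor = 2^((90-25)/10) = 90.5097
t_new = 137 / 90.5097 = 1.514 min

1.514


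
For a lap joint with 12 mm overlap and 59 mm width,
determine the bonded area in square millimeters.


Area = 12 * 59 = 708 mm^2

708


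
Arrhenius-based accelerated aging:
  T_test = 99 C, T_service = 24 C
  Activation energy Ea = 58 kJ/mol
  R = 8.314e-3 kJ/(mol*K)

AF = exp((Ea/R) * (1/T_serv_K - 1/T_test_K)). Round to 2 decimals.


T_test_K = 372.15, T_serv_K = 297.15
AF = exp((58/8.314e-3) * (1/297.15 - 1/372.15))
= 113.45

113.45


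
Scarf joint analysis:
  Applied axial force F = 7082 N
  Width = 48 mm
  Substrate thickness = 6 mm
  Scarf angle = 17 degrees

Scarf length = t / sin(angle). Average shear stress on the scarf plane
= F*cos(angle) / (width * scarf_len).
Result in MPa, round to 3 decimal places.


Scarf length = 6 / sin(17 deg) = 20.5218 mm
cos(17 deg) = 0.956305
Shear = 7082 * 0.956305 / (48 * 20.5218)
= 6.875 MPa

6.875


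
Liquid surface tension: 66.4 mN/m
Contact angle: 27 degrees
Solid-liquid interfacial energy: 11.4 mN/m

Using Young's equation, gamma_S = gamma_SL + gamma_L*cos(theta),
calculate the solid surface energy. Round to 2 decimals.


gamma_S = 11.4 + 66.4 * cos(27)
= 70.56 mN/m

70.56


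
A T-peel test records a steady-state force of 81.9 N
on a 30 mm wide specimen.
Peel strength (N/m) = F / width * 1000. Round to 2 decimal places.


Peel strength = 81.9 / 30 * 1000
= 2730.00 N/m

2730.00


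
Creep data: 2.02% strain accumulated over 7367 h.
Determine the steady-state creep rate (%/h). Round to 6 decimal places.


Rate = 2.02 / 7367 = 0.000274 %/h

0.000274


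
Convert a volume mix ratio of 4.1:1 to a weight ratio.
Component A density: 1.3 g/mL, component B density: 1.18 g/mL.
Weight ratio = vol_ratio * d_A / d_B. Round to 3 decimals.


= 4.1 * 1.3 / 1.18 = 4.517

4.517


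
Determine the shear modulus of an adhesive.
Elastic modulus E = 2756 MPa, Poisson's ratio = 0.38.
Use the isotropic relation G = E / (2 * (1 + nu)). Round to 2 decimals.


G = 2756 / (2*(1+0.38)) = 2756 / 2.76
= 998.55 MPa

998.55


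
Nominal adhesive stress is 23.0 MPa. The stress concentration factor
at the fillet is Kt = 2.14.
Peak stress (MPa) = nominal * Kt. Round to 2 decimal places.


Peak = 23.0 * 2.14 = 49.22 MPa

49.22


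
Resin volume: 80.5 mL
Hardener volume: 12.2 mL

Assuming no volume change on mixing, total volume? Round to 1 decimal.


V_total = 80.5 + 12.2 = 92.7 mL

92.7


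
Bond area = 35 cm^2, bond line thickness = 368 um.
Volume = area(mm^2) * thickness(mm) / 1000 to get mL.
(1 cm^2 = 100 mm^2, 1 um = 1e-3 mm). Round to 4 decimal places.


area_mm2 = 35 * 100 = 3500
blt_mm = 368 * 1e-3 = 0.368
vol_mm3 = 3500 * 0.368 = 1288.0
vol_mL = 1288.0 / 1000 = 1.2880 mL

1.2880


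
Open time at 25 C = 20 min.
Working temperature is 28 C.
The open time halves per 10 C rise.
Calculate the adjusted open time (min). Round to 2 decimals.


factor = 2^((28 - 25) / 10) = 1.2311
ot = 20 / 1.2311 = 16.25 min

16.25


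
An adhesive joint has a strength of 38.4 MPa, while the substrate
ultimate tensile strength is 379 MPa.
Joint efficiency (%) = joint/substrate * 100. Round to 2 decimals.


Efficiency = 38.4 / 379 * 100
= 10.13%

10.13


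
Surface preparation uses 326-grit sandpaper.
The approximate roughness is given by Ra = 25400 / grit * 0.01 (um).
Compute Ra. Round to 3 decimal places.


Ra = 25400 / 326 * 0.01
= 254 / 326
= 0.779 um

0.779


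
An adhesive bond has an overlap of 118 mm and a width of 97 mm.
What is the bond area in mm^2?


Bond area = overlap * width
= 118 * 97
= 11446 mm^2

11446


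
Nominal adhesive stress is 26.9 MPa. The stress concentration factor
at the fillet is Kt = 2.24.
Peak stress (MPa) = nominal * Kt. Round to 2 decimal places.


Peak = 26.9 * 2.24 = 60.26 MPa

60.26


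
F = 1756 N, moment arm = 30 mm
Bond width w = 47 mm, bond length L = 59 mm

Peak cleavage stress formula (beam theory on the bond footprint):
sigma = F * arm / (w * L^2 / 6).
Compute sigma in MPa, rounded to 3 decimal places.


sigma = (1756 * 30) / (47 * 3481 / 6)
= 52680 * 6 / 163607
= 316080 / 163607
= 1.932 MPa

1.932


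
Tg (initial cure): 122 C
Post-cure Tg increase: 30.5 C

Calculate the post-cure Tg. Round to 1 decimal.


Post-cure Tg = 122 + 30.5 = 152.5 C

152.5


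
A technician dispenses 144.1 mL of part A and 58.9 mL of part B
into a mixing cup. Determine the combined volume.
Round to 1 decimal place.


Combined volume = 144.1 + 58.9
= 203.0 mL

203.0


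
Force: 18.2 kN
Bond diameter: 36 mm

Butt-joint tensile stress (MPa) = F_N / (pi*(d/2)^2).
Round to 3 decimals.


F_N = 18.2 * 1000 = 18200.0 N
A = pi*(18.0)^2 = 1017.8760 mm^2
stress = 18200.0 / 1017.8760 = 17.880 MPa

17.880


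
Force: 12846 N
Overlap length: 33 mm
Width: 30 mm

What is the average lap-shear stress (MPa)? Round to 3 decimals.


Average shear stress = F / (overlap * width)
= 12846 / (33 * 30)
= 12.976 MPa

12.976


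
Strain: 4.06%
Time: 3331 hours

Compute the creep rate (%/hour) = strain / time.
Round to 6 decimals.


Creep rate = 4.06 / 3331
= 0.001219 %/h

0.001219


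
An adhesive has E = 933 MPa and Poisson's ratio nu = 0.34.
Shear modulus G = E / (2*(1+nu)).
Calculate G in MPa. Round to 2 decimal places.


G = 933 / (2*(1+0.34))
= 933 / 2.68
= 348.13 MPa

348.13


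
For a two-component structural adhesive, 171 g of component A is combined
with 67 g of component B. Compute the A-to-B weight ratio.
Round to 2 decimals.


Weight ratio A:B = 171 / 67
= 2.55

2.55


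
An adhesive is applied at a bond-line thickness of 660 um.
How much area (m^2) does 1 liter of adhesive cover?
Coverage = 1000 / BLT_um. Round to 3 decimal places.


Coverage = 1000 / 660 = 1.515 m^2

1.515


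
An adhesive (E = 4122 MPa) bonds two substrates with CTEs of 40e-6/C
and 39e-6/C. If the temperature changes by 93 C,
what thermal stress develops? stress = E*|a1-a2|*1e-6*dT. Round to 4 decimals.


Stress = 4122 * |40 - 39| * 1e-6 * 93
= 0.3833 MPa

0.3833


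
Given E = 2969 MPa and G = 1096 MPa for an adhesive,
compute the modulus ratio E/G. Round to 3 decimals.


E/G ratio = 2969 / 1096 = 2.709

2.709


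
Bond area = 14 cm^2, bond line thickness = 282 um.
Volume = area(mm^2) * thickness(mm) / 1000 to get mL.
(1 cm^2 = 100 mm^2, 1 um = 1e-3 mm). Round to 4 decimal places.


area_mm2 = 14 * 100 = 1400
blt_mm = 282 * 1e-3 = 0.282
vol_mm3 = 1400 * 0.282 = 394.8
vol_mL = 394.8 / 1000 = 0.3948 mL

0.3948


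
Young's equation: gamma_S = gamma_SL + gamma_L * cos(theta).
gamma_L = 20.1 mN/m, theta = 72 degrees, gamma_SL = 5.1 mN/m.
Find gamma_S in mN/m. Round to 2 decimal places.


cos(72 deg) = 0.309017
gamma_S = 5.1 + 20.1 * 0.309017
= 11.31 mN/m

11.31


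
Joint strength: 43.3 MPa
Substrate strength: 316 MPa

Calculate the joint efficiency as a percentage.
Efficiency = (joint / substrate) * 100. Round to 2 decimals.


Efficiency = (43.3 / 316) * 100 = 13.70%

13.70


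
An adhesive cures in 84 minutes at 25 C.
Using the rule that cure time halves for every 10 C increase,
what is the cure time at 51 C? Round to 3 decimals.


Factor = 2^((51 - 25) / 10) = 6.0629
Cure time = 84 / 6.0629
= 13.855 minutes

13.855


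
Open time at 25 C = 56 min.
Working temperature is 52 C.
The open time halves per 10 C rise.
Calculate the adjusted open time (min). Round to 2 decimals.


factor = 2^((52 - 25) / 10) = 6.4980
ot = 56 / 6.4980 = 8.62 min

8.62


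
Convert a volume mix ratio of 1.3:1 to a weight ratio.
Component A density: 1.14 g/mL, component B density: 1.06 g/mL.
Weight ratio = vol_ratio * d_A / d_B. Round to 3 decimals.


= 1.3 * 1.14 / 1.06 = 1.398

1.398


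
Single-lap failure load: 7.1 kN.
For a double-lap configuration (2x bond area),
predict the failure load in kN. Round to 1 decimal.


Failure load = 7.1 * 2 = 14.2 kN

14.2


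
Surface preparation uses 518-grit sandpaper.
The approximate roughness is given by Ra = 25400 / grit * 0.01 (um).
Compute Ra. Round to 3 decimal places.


Ra = 25400 / 518 * 0.01
= 254 / 518
= 0.490 um

0.490


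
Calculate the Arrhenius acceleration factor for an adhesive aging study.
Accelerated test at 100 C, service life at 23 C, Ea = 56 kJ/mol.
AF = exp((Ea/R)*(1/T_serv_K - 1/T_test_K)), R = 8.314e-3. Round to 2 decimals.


T_test = 373.15 K, T_serv = 296.15 K
Ea/R = 56 / 0.008314 = 6735.63
AF = exp(6735.63 * (1/296.15 - 1/373.15))
= 109.21

109.21


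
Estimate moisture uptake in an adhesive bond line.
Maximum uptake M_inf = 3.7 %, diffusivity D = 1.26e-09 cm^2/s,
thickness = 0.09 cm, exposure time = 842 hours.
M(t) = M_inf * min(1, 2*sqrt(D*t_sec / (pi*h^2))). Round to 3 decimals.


Convert time: 842 h = 3031200 s
ratio = min(1, 2*sqrt(1.26e-09*3031200/(pi*0.09^2)))
= 0.774828
M(t) = 3.7 * 0.774828 = 2.867%

2.867


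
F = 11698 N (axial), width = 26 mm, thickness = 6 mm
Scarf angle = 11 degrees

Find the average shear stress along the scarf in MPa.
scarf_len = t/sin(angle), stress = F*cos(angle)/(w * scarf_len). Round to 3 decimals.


scarf_len = 6/sin(11 deg) = 31.4451
cos(11 deg) = 0.981627
stress = 11698*0.981627/(26*31.4451) = 14.045 MPa

14.045


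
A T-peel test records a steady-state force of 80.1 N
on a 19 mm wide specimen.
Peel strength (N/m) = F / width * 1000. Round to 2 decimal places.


Peel strength = 80.1 / 19 * 1000
= 4215.79 N/m

4215.79


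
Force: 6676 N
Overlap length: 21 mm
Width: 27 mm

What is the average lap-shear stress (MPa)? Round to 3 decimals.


Average shear stress = F / (overlap * width)
= 6676 / (21 * 27)
= 11.774 MPa

11.774


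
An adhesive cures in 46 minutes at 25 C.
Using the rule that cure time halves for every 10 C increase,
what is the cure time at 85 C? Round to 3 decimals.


Factor = 2^((85 - 25) / 10) = 64.0000
Cure time = 46 / 64.0000
= 0.719 minutes

0.719


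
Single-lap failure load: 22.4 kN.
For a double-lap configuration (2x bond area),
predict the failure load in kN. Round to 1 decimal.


Failure load = 22.4 * 2 = 44.8 kN

44.8


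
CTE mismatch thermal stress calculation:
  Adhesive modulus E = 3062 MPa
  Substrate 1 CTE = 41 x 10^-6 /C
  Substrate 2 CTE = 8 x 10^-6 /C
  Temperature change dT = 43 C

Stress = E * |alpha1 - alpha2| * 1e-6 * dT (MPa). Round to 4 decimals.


delta_alpha = |41 - 8| = 33 x 10^-6/C
Stress = 3062 * 33e-6 * 43
= 4.3450 MPa

4.3450


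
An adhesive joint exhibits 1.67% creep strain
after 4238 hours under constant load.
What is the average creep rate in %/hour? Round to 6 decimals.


Creep rate = strain / time
= 1.67 / 4238
= 0.000394 %/h

0.000394


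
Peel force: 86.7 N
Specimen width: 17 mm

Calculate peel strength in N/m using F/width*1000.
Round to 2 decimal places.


Peel strength = 86.7 / 17 * 1000 = 5100.00 N/m

5100.00


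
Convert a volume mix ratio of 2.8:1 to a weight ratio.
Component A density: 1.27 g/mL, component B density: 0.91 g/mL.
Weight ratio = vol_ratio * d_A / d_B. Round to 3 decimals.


= 2.8 * 1.27 / 0.91 = 3.908

3.908


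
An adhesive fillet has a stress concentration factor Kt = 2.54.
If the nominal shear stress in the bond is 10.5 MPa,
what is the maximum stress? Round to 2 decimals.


Max stress = 10.5 * 2.54 = 26.67 MPa

26.67


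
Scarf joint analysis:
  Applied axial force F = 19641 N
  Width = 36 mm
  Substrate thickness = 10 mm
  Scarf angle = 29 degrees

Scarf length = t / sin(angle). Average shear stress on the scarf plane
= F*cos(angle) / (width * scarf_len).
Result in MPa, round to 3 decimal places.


Scarf length = 10 / sin(29 deg) = 20.6267 mm
cos(29 deg) = 0.874620
Shear = 19641 * 0.874620 / (36 * 20.6267)
= 23.134 MPa

23.134


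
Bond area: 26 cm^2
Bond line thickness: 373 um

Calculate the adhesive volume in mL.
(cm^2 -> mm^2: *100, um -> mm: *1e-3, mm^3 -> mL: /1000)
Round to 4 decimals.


V = 26*100 * 373*1e-3 / 1000
= 0.9698 mL

0.9698


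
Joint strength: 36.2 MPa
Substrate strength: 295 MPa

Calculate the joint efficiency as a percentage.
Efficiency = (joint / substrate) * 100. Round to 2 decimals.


Efficiency = (36.2 / 295) * 100 = 12.27%

12.27


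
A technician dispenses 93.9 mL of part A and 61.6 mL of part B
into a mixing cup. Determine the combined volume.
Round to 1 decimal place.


Combined volume = 93.9 + 61.6
= 155.5 mL

155.5


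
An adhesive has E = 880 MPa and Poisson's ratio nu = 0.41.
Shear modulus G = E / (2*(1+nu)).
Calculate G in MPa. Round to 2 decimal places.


G = 880 / (2*(1+0.41))
= 880 / 2.82
= 312.06 MPa

312.06


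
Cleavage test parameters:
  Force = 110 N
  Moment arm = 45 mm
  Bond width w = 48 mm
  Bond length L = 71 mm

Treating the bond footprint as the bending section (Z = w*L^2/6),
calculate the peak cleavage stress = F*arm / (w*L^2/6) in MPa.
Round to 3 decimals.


M = 110 * 45 = 4950 N*mm
Z = 48 * 71^2 / 6 = 241968 / 6 mm^3
sigma = M / Z = 6 * 4950 / 241968 = 29700 / 241968
= 0.123 MPa

0.123


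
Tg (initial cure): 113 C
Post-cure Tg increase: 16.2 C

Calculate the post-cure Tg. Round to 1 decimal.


Post-cure Tg = 113 + 16.2 = 129.2 C

129.2


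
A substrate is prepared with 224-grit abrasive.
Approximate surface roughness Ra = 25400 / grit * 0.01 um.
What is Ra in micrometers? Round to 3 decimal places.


Ra = 25400 / 224 * 0.01 = 1.134 um

1.134


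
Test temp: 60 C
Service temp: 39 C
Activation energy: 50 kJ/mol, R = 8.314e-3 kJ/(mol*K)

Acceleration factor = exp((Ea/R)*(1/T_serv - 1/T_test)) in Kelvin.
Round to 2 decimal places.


AF = exp((50/0.008314)*(1/312.15 - 1/333.15))
= 3.37

3.37


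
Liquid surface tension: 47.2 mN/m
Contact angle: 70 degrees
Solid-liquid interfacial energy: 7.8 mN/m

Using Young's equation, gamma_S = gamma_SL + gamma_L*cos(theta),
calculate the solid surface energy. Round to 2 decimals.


gamma_S = 7.8 + 47.2 * cos(70)
= 23.94 mN/m

23.94


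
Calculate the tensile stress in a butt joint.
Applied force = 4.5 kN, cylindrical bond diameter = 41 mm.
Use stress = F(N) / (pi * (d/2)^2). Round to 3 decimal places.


A = pi * 20.5^2 = 1320.2543 mm^2
sigma = 4500.0 / 1320.2543 = 3.408 MPa

3.408


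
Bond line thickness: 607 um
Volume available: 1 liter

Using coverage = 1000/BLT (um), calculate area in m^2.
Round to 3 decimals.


1 L = 1e6 mm^3, thickness = 607 um = 0.607 mm
Area = 1e6 / 0.607 mm^2 = (1e6 / 0.607) / 1e6 m^2 = 1000 / 607 m^2
= 1.647 m^2

1.647


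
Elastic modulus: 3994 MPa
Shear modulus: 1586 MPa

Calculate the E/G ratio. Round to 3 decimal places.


E / G = 3994 / 1586 = 2.518

2.518


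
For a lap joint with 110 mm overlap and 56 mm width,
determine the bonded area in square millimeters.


Area = 110 * 56 = 6160 mm^2

6160


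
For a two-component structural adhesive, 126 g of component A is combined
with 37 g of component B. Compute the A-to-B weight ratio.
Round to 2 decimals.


Weight ratio A:B = 126 / 37
= 3.41

3.41


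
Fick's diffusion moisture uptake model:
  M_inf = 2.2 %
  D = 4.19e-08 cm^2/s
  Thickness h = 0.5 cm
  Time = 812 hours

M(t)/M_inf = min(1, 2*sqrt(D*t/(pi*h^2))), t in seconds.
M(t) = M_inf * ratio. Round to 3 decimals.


t_sec = 812 * 3600 = 2923200
ratio = 2*sqrt(4.19e-08*2923200/(pi*0.5^2))
= min(1, 0.789808)
= 0.789808
M(t) = 2.2 * 0.789808 = 1.738 %

1.738


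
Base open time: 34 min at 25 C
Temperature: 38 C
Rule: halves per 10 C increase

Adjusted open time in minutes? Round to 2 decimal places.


Acceleration = 2^((38-25)/10) = 2.4623
Open time = 34 / 2.4623 = 13.81 min

13.81


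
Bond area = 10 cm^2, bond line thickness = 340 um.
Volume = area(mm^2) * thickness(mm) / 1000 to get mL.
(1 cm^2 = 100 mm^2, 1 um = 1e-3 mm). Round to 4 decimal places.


area_mm2 = 10 * 100 = 1000
blt_mm = 340 * 1e-3 = 0.34
vol_mm3 = 1000 * 0.34 = 340.0
vol_mL = 340.0 / 1000 = 0.3400 mL

0.3400


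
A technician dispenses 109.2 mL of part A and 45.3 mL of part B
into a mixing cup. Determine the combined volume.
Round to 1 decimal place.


Combined volume = 109.2 + 45.3
= 154.5 mL

154.5


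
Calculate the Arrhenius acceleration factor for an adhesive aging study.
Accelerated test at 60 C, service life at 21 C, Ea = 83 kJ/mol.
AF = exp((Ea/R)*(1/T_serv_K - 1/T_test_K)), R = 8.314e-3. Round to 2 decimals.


T_test = 333.15 K, T_serv = 294.15 K
Ea/R = 83 / 0.008314 = 9983.16
AF = exp(9983.16 * (1/294.15 - 1/333.15))
= 53.15

53.15


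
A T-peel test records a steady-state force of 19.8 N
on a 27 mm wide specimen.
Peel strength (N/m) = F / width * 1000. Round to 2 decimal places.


Peel strength = 19.8 / 27 * 1000
= 733.33 N/m

733.33


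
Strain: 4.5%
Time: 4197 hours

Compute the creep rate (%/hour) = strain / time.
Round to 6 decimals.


Creep rate = 4.5 / 4197
= 0.001072 %/h

0.001072


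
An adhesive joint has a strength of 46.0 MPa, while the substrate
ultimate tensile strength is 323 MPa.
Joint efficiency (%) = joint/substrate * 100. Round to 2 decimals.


Efficiency = 46.0 / 323 * 100
= 14.24%

14.24


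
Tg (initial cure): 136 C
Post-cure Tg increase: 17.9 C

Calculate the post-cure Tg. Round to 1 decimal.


Post-cure Tg = 136 + 17.9 = 153.9 C

153.9


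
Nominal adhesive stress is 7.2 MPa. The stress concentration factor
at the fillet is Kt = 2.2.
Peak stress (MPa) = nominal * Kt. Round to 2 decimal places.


Peak = 7.2 * 2.2 = 15.84 MPa

15.84


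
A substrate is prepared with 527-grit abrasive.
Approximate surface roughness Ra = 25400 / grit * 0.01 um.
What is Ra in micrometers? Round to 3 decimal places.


Ra = 25400 / 527 * 0.01 = 0.482 um

0.482


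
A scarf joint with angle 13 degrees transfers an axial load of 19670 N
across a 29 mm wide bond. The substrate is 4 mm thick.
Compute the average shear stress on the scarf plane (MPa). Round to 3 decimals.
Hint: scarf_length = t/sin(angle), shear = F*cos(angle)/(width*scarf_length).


scarf_length = 4 / sin(13 deg) = 17.7816 mm
cos(13 deg) = 0.974370
shear stress = 19670 * 0.974370 / (29 * 17.7816)
= 37.167 MPa

37.167


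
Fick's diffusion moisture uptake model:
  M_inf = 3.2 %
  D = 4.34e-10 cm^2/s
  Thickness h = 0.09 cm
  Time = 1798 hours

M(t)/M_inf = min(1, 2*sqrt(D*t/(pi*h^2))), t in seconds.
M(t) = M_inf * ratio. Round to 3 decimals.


t_sec = 1798 * 3600 = 6472800
ratio = 2*sqrt(4.34e-10*6472800/(pi*0.09^2))
= min(1, 0.664513)
= 0.664513
M(t) = 3.2 * 0.664513 = 2.126 %

2.126


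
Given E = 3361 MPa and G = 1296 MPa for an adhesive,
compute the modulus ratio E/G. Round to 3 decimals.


E/G ratio = 3361 / 1296 = 2.593

2.593


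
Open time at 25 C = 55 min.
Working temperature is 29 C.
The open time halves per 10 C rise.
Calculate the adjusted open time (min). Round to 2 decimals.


factor = 2^((29 - 25) / 10) = 1.3195
ot = 55 / 1.3195 = 41.68 min

41.68


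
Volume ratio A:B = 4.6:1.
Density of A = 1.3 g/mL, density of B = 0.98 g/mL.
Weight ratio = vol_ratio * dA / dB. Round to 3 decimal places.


Wt ratio = 4.6 * 1.3 / 0.98
= 6.102

6.102


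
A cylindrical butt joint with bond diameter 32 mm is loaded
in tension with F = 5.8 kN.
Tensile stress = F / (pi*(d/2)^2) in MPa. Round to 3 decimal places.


Area = pi * (32/2)^2 = 804.2477 mm^2
Stress = 5.8*1000 / 804.2477
= 7.212 MPa

7.212


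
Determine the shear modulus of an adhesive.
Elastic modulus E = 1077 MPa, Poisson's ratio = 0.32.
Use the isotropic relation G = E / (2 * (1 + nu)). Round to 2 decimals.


G = 1077 / (2*(1+0.32)) = 1077 / 2.64
= 407.95 MPa

407.95


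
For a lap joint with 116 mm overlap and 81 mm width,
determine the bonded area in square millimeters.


Area = 116 * 81 = 9396 mm^2

9396


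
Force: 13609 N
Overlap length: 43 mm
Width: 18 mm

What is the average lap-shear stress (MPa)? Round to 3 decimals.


Average shear stress = F / (overlap * width)
= 13609 / (43 * 18)
= 17.583 MPa

17.583


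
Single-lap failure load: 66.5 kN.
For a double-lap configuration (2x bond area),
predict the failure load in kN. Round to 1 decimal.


Failure load = 66.5 * 2 = 133.0 kN

133.0


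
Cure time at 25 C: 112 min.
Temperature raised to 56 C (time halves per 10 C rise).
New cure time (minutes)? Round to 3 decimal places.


Acceleration factor = 2^(31/10) = 8.5742
New time = 112 / 8.5742 = 13.062 min

13.062


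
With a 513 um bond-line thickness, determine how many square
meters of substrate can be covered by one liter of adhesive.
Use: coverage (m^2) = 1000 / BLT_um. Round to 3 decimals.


Coverage = 1000 / 513 = 1.949 m^2

1.949


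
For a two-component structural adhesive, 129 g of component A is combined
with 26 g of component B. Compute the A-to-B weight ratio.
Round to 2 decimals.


Weight ratio A:B = 129 / 26
= 4.96

4.96


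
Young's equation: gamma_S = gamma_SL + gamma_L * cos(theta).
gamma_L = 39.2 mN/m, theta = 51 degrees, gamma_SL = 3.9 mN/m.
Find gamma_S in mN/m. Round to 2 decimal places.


cos(51 deg) = 0.629320
gamma_S = 3.9 + 39.2 * 0.629320
= 28.57 mN/m

28.57


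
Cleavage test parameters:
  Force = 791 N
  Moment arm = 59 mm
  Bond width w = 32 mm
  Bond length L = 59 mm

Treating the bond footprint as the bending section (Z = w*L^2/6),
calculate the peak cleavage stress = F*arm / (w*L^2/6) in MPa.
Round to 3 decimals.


M = 791 * 59 = 46669 N*mm
Z = 32 * 59^2 / 6 = 111392 / 6 mm^3
sigma = M / Z = 6 * 46669 / 111392 = 280014 / 111392
= 2.514 MPa

2.514


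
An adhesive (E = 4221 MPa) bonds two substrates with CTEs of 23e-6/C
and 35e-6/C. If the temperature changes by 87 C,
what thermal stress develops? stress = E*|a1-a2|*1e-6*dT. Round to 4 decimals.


Stress = 4221 * |23 - 35| * 1e-6 * 87
= 4.4067 MPa

4.4067


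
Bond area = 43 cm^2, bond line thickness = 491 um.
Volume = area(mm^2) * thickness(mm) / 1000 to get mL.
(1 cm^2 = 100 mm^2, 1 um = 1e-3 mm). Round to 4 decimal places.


area_mm2 = 43 * 100 = 4300
blt_mm = 491 * 1e-3 = 0.491
vol_mm3 = 4300 * 0.491 = 2111.3
vol_mL = 2111.3 / 1000 = 2.1113 mL

2.1113


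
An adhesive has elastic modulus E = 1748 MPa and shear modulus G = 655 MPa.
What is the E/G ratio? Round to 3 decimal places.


E/G = 1748 / 655 = 2.669

2.669


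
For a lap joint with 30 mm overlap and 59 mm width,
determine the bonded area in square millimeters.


Area = 30 * 59 = 1770 mm^2

1770


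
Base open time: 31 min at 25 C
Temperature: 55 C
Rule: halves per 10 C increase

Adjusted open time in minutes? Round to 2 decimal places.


Acceleration = 2^((55-25)/10) = 8.0000
Open time = 31 / 8.0000 = 3.88 min

3.88


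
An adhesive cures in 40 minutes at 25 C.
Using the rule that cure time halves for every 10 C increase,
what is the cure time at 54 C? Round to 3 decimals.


Factor = 2^((54 - 25) / 10) = 7.4643
Cure time = 40 / 7.4643
= 5.359 minutes

5.359


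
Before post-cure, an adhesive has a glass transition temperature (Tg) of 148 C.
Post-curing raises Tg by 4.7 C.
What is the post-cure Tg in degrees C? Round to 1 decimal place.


Tg_post = Tg_base + delta_Tg
= 148 + 4.7
= 152.7 C

152.7


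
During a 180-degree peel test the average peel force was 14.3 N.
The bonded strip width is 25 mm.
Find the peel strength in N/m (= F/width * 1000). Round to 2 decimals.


Peel strength = F/width * 1000
= 14.3 / 25 * 1000
= 572.00 N/m

572.00


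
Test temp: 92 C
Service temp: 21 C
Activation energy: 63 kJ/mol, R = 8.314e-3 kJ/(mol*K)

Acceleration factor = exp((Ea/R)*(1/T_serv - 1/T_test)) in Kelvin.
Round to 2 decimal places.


AF = exp((63/0.008314)*(1/294.15 - 1/365.15))
= 149.75

149.75


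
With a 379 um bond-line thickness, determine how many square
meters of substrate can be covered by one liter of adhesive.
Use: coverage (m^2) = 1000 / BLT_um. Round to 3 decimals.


Coverage = 1000 / 379 = 2.639 m^2

2.639


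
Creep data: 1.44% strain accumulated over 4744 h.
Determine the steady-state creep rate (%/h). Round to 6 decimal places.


Rate = 1.44 / 4744 = 0.000304 %/h

0.000304


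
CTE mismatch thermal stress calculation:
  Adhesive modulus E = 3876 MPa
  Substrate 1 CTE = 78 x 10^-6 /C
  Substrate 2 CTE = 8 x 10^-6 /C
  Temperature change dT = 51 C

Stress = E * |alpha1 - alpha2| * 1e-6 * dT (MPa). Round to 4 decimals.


delta_alpha = |78 - 8| = 70 x 10^-6/C
Stress = 3876 * 70e-6 * 51
= 13.8373 MPa

13.8373


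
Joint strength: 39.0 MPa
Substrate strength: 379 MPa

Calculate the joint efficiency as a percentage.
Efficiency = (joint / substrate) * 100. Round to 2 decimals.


Efficiency = (39.0 / 379) * 100 = 10.29%

10.29


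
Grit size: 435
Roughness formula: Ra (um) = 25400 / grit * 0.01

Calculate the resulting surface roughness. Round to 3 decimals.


Ra = 25400 / 435 * 0.01
= 0.584 um

0.584


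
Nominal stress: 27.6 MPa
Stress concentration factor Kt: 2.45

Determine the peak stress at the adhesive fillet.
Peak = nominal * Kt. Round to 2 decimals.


Peak stress = 27.6 * 2.45
= 67.62 MPa

67.62
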